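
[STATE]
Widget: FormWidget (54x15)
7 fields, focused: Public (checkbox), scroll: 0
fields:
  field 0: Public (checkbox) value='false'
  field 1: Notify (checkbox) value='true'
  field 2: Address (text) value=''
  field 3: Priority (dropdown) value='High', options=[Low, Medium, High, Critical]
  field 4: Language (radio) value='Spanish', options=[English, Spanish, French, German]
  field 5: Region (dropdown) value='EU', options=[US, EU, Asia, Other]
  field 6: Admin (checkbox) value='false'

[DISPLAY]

> Public:     [ ]                                     
  Notify:     [x]                                     
  Address:    [                                      ]
  Priority:   [High                                 ▼]
  Language:   ( ) English  (●) Spanish  ( ) French  ( 
  Region:     [EU                                   ▼]
  Admin:      [ ]                                     
                                                      
                                                      
                                                      
                                                      
                                                      
                                                      
                                                      
                                                      


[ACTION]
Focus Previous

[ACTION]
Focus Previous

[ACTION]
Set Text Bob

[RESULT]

  Public:     [ ]                                     
  Notify:     [x]                                     
  Address:    [                                      ]
  Priority:   [High                                 ▼]
  Language:   ( ) English  (●) Spanish  ( ) French  ( 
> Region:     [EU                                   ▼]
  Admin:      [ ]                                     
                                                      
                                                      
                                                      
                                                      
                                                      
                                                      
                                                      
                                                      


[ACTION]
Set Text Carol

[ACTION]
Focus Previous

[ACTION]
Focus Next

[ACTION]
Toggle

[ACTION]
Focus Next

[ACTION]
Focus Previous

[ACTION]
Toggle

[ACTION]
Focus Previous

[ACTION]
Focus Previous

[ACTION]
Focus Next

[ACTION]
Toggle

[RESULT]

  Public:     [ ]                                     
  Notify:     [x]                                     
  Address:    [                                      ]
  Priority:   [High                                 ▼]
> Language:   ( ) English  (●) Spanish  ( ) French  ( 
  Region:     [EU                                   ▼]
  Admin:      [ ]                                     
                                                      
                                                      
                                                      
                                                      
                                                      
                                                      
                                                      
                                                      


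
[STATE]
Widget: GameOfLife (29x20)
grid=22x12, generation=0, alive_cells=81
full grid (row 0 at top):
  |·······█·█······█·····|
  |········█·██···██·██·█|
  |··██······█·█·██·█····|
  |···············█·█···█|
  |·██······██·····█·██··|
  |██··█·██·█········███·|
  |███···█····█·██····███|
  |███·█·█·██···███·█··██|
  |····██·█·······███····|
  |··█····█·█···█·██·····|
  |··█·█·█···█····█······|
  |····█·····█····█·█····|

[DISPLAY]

Gen: 0                       
·······█·█······█·····       
········█·██···██·██·█       
··██······█·█·██·█····       
···············█·█···█       
·██······██·····█·██··       
██··█·██·█········███·       
███···█····█·██····███       
███·█·█·██···███·█··██       
····██·█·······███····       
··█····█·█···█·██·····       
··█·█·█···█····█······       
····█·····█····█·█····       
                             
                             
                             
                             
                             
                             
                             


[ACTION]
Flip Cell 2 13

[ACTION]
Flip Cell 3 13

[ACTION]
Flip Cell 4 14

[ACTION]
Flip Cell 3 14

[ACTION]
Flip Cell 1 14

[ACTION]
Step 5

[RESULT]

Gen: 5                       
······················       
·················██···       
·█···············██···       
·█·██············██···       
█··██···········██····       
██·█··██··██······█···       
···██·██·█·█····█·██··       
█···█····█·········█··       
··█···█████···█··██···       
··█·······█···███·····       
···██··███············       
····█··███············       
                             
                             
                             
                             
                             
                             
                             


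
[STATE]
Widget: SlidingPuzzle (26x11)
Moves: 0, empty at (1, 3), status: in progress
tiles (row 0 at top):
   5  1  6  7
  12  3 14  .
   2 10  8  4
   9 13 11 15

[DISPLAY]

┌────┬────┬────┬────┐     
│  5 │  1 │  6 │  7 │     
├────┼────┼────┼────┤     
│ 12 │  3 │ 14 │    │     
├────┼────┼────┼────┤     
│  2 │ 10 │  8 │  4 │     
├────┼────┼────┼────┤     
│  9 │ 13 │ 11 │ 15 │     
└────┴────┴────┴────┘     
Moves: 0                  
                          


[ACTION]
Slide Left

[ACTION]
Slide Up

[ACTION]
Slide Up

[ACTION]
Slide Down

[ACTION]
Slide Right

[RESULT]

┌────┬────┬────┬────┐     
│  5 │  1 │  6 │  7 │     
├────┼────┼────┼────┤     
│ 12 │  3 │ 14 │  4 │     
├────┼────┼────┼────┤     
│  2 │ 10 │    │  8 │     
├────┼────┼────┼────┤     
│  9 │ 13 │ 11 │ 15 │     
└────┴────┴────┴────┘     
Moves: 4                  
                          


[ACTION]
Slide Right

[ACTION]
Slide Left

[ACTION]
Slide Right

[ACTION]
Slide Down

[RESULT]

┌────┬────┬────┬────┐     
│  5 │  1 │  6 │  7 │     
├────┼────┼────┼────┤     
│ 12 │    │ 14 │  4 │     
├────┼────┼────┼────┤     
│  2 │  3 │ 10 │  8 │     
├────┼────┼────┼────┤     
│  9 │ 13 │ 11 │ 15 │     
└────┴────┴────┴────┘     
Moves: 8                  
                          


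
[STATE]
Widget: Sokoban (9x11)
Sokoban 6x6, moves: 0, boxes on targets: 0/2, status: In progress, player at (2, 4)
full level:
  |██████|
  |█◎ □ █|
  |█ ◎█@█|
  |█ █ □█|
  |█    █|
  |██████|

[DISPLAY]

██████   
█◎ □ █   
█ ◎█@█   
█ █ □█   
█    █   
██████   
Moves: 0 
         
         
         
         


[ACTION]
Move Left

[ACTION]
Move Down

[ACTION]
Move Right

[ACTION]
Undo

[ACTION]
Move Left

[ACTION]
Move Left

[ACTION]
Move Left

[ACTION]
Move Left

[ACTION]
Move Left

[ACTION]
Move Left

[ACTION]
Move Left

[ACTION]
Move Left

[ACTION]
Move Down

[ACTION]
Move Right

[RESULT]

██████   
█◎ □ █   
█ ◎█ █   
█ █ @█   
█   □█   
██████   
Moves: 1 
         
         
         
         


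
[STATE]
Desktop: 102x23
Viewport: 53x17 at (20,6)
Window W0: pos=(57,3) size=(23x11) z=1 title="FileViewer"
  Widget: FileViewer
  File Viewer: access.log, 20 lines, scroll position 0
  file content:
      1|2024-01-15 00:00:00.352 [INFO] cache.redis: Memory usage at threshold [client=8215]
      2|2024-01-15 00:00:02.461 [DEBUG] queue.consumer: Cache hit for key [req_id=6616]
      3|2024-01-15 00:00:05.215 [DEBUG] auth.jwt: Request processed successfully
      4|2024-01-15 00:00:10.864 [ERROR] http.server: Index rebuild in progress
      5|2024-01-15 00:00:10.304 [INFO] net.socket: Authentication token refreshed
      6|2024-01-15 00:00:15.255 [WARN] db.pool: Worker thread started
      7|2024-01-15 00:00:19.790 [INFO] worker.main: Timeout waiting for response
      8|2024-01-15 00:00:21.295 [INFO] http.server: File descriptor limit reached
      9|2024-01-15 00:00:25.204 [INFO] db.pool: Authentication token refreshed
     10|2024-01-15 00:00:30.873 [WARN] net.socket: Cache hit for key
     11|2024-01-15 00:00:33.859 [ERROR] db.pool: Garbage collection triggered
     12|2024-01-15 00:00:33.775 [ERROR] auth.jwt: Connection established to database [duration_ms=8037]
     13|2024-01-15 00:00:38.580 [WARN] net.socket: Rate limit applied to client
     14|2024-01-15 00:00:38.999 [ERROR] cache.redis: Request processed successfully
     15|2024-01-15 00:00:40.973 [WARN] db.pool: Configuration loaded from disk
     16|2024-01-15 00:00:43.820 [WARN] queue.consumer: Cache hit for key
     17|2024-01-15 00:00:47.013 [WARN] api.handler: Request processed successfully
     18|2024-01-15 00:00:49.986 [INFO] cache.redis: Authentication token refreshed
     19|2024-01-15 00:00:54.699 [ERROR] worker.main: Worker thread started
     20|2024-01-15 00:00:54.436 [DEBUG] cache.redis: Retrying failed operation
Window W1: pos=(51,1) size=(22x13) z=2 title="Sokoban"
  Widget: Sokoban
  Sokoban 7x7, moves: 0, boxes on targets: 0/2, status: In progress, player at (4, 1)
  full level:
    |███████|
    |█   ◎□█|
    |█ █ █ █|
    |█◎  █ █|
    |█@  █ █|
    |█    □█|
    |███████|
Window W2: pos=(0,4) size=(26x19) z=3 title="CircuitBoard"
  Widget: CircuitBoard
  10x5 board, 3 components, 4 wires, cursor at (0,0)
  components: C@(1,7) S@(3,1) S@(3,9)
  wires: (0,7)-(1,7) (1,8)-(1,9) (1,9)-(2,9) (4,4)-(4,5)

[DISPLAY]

─────┨                         ┃█ █ █ █             ┃
8 9  ┃                         ┃█◎  █ █             ┃
     ┃                         ┃█@  █ █             ┃
     ┃                         ┃█    □█             ┃
     ┃                         ┃███████             ┃
     ┃                         ┃Moves: 0  0/2       ┃
     ┃                         ┃                    ┃
     ┃                         ┗━━━━━━━━━━━━━━━━━━━━┛
     ┃                                               
     ┃                                               
 · ─ ┃                                               
     ┃                                               
     ┃                                               
     ┃                                               
     ┃                                               
     ┃                                               
━━━━━┛                                               


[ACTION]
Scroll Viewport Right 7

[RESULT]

                        ┃█ █ █ █             ┃0:00.▲┃
                        ┃█◎  █ █             ┃0:02.█┃
                        ┃█@  █ █             ┃0:05.░┃
                        ┃█    □█             ┃0:10.░┃
                        ┃███████             ┃0:10.░┃
                        ┃Moves: 0  0/2       ┃0:15.░┃
                        ┃                    ┃0:19.▼┃
                        ┗━━━━━━━━━━━━━━━━━━━━┛━━━━━━┛
                                                     
                                                     
                                                     
                                                     
                                                     
                                                     
                                                     
                                                     
                                                     


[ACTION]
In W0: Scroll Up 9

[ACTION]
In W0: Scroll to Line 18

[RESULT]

                        ┃█ █ █ █             ┃0:38.▲┃
                        ┃█◎  █ █             ┃0:40.░┃
                        ┃█@  █ █             ┃0:43.░┃
                        ┃█    □█             ┃0:47.░┃
                        ┃███████             ┃0:49.░┃
                        ┃Moves: 0  0/2       ┃0:54.█┃
                        ┃                    ┃0:54.▼┃
                        ┗━━━━━━━━━━━━━━━━━━━━┛━━━━━━┛
                                                     
                                                     
                                                     
                                                     
                                                     
                                                     
                                                     
                                                     
                                                     


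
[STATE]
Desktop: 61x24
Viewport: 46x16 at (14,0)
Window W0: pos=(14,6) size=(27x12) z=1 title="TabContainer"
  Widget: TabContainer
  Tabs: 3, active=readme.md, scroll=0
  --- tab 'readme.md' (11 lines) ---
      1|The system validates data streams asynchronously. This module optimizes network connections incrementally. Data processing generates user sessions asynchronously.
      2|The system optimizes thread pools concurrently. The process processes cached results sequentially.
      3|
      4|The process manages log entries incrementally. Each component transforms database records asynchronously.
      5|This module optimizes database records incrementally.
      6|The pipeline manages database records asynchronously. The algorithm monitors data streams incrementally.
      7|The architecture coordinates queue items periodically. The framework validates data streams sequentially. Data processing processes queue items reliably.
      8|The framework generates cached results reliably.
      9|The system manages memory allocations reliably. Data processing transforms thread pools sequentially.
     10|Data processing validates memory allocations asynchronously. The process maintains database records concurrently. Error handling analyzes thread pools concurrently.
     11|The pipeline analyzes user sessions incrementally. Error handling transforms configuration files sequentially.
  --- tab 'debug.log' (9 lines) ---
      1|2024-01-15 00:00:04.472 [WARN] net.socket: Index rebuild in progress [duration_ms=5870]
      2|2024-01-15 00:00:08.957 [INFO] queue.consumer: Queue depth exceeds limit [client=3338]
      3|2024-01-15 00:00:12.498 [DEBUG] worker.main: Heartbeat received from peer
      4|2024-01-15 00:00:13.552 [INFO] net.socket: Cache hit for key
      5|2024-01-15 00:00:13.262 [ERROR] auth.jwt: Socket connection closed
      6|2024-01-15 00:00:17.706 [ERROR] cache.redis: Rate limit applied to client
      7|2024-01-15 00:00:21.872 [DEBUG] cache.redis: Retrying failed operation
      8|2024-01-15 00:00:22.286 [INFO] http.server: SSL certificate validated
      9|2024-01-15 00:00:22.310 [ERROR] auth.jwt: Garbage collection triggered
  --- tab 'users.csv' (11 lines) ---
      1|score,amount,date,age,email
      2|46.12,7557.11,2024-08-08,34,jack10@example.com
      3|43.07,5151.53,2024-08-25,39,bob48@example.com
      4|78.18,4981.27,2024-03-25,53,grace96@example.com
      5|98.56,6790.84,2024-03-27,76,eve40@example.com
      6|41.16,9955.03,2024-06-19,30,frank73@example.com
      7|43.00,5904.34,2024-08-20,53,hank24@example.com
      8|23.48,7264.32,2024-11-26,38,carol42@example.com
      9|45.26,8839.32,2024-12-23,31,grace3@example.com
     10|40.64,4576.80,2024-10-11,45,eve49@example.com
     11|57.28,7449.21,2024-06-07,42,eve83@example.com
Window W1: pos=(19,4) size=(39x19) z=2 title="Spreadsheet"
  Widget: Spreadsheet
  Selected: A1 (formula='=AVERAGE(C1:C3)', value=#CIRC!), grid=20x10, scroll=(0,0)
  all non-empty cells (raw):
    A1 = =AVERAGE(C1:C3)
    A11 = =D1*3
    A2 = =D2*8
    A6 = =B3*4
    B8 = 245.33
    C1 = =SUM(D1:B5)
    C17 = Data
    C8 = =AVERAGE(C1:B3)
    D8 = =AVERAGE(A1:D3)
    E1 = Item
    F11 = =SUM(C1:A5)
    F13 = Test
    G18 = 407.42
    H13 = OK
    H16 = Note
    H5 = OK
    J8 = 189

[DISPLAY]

                                              
                                              
                                              
                                              
     ┏━━━━━━━━━━━━━━━━━━━━━━━━━━━━━━━━━━━━━┓  
     ┃ Spreadsheet                         ┃  
┏━━━━┠─────────────────────────────────────┨  
┃ Tab┃A1: =AVERAGE(C1:C3)                  ┃  
┠────┃       A       B       C       D     ┃  
┃[rea┃-------------------------------------┃  
┃────┃  1 [#CIRC!]       0#CIRC!         0I┃  
┃The ┃  2        0       0       0       0 ┃  
┃The ┃  3        0       0       0       0 ┃  
┃    ┃  4        0       0       0       0 ┃  
┃The ┃  5        0       0       0       0 ┃  
┃This┃  6        0       0       0       0 ┃  


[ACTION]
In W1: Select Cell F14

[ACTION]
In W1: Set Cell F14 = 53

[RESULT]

                                              
                                              
                                              
                                              
     ┏━━━━━━━━━━━━━━━━━━━━━━━━━━━━━━━━━━━━━┓  
     ┃ Spreadsheet                         ┃  
┏━━━━┠─────────────────────────────────────┨  
┃ Tab┃F14: 53                              ┃  
┠────┃       A       B       C       D     ┃  
┃[rea┃-------------------------------------┃  
┃────┃  1 #CIRC!         0#CIRC!         0I┃  
┃The ┃  2        0       0       0       0 ┃  
┃The ┃  3        0       0       0       0 ┃  
┃    ┃  4        0       0       0       0 ┃  
┃The ┃  5        0       0       0       0 ┃  
┃This┃  6        0       0       0       0 ┃  


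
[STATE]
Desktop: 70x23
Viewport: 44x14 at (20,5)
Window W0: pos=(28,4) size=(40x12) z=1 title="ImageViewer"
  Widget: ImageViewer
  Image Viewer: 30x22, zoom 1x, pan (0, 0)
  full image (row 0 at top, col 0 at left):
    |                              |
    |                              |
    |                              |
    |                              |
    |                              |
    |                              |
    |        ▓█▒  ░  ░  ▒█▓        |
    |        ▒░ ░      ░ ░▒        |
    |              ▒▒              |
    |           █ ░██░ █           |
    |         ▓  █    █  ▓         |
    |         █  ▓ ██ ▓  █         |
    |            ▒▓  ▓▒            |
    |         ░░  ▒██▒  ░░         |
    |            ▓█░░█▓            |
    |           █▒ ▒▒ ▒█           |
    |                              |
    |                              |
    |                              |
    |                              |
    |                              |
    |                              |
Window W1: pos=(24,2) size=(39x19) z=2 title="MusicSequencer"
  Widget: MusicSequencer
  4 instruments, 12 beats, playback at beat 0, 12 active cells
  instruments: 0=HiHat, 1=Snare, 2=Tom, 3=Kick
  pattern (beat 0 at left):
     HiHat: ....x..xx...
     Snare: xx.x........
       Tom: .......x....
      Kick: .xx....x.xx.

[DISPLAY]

    ┃      ▼12345678901                   ┃ 
    ┃ HiHat····█··██···                   ┃─
    ┃ Snare██·█········                   ┃ 
    ┃   Tom·······█····                   ┃ 
    ┃  Kick·██····█·██·                   ┃ 
    ┃                                     ┃ 
    ┃                                     ┃ 
    ┃                                     ┃ 
    ┃                                     ┃ 
    ┃                                     ┃ 
    ┃                                     ┃━
    ┃                                     ┃ 
    ┃                                     ┃ 
    ┃                                     ┃ 


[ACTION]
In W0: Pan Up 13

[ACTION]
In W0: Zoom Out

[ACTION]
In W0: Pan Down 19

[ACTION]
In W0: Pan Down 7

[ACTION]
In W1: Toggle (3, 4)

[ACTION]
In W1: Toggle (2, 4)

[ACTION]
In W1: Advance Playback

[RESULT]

    ┃      0▼2345678901                   ┃ 
    ┃ HiHat····█··██···                   ┃─
    ┃ Snare██·█········                   ┃ 
    ┃   Tom····█··█····                   ┃ 
    ┃  Kick·██·█··█·██·                   ┃ 
    ┃                                     ┃ 
    ┃                                     ┃ 
    ┃                                     ┃ 
    ┃                                     ┃ 
    ┃                                     ┃ 
    ┃                                     ┃━
    ┃                                     ┃ 
    ┃                                     ┃ 
    ┃                                     ┃ 


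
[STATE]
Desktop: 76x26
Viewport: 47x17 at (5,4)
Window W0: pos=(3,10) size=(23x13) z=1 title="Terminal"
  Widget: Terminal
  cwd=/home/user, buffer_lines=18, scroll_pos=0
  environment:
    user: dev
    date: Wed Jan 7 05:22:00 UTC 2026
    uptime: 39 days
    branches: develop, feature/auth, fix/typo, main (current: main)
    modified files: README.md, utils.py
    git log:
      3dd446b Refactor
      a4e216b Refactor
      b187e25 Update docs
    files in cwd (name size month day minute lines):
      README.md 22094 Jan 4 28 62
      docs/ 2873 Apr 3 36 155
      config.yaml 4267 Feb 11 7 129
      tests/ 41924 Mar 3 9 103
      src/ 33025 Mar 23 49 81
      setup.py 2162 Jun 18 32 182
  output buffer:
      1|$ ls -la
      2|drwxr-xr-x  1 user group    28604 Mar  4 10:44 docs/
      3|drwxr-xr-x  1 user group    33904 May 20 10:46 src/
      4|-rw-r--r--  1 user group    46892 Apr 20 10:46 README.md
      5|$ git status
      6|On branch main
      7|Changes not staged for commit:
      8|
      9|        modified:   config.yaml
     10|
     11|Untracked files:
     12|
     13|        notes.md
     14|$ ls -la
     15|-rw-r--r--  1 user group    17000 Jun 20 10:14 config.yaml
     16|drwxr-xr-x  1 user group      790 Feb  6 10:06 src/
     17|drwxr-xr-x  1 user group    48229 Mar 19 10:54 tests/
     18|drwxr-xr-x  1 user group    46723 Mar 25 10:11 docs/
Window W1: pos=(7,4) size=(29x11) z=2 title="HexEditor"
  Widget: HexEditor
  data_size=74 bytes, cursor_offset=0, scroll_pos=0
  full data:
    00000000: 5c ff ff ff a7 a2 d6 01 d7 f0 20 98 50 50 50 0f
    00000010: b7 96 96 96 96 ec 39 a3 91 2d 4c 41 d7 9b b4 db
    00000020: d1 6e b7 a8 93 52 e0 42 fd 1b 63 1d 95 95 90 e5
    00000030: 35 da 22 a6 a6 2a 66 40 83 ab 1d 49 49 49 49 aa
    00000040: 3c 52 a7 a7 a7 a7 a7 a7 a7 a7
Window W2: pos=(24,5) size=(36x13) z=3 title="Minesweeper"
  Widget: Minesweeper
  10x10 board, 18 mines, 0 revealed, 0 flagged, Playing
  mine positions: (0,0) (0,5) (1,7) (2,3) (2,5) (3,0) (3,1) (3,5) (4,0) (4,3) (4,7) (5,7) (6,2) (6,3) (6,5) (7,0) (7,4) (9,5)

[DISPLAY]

  ┏━━━━━━━━━━━━━━━━━━━━━━━━━━━┓                
  ┃ HexEditor      ┏━━━━━━━━━━━━━━━━━━━━━━━━━━━
  ┠────────────────┃ Minesweeper               
  ┃00000000  5C ff ┠───────────────────────────
  ┃00000010  b7 96 ┃■■■■■■■■■■                 
  ┃00000020  d1 6e ┃■■■■■■■■■■                 
━━┃00000030  35 da ┃■■■■■■■■■■                 
Te┃00000040  3c 52 ┃■■■■■■■■■■                 
──┃                ┃■■■■■■■■■■                 
 l┃                ┃■■■■■■■■■■                 
rw┗━━━━━━━━━━━━━━━━┃■■■■■■■■■■                 
rwxr-xr-x  1 user g┃■■■■■■■■■■                 
rw-r--r--  1 user g┃■■■■■■■■■■                 
 git status        ┗━━━━━━━━━━━━━━━━━━━━━━━━━━━
n branch main       ┃                          
hanges not staged fo┃                          
                    ┃                          


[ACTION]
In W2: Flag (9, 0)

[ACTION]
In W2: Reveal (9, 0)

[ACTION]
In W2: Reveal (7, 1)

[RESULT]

  ┏━━━━━━━━━━━━━━━━━━━━━━━━━━━┓                
  ┃ HexEditor      ┏━━━━━━━━━━━━━━━━━━━━━━━━━━━
  ┠────────────────┃ Minesweeper               
  ┃00000000  5C ff ┠───────────────────────────
  ┃00000010  b7 96 ┃■■■■■■■■■■                 
  ┃00000020  d1 6e ┃■■■■■■■■■■                 
━━┃00000030  35 da ┃■■■■■■■■■■                 
Te┃00000040  3c 52 ┃■■■■■■■■■■                 
──┃                ┃■■■■■■■■■■                 
 l┃                ┃■■■■■■■■■■                 
rw┗━━━━━━━━━━━━━━━━┃■■■■■■■■■■                 
rwxr-xr-x  1 user g┃■2■■■■■■■■                 
rw-r--r--  1 user g┃■■■■■■■■■■                 
 git status        ┗━━━━━━━━━━━━━━━━━━━━━━━━━━━
n branch main       ┃                          
hanges not staged fo┃                          
                    ┃                          


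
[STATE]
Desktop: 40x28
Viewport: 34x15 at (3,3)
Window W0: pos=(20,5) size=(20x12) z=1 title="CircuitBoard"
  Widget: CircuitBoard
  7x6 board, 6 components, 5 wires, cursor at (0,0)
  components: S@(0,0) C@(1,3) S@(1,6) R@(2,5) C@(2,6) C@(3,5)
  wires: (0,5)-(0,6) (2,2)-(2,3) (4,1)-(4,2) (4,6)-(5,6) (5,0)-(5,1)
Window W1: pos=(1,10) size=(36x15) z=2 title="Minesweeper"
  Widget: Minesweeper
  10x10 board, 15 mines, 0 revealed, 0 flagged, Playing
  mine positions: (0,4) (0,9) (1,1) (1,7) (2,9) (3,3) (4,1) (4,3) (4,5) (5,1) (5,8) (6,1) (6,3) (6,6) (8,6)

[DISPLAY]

                                  
                                  
                 ┏━━━━━━━━━━━━━━━━
                 ┃ CircuitBoard   
                 ┠────────────────
                 ┃   0 1 2 3 4 5 6
                 ┃0  [S]          
━━━━━━━━━━━━━━━━━━━━━━━━━━━━━━━━━┓
Minesweeper                      ┃
─────────────────────────────────┨
■■■■■■■■■                        ┃
■■■■■■■■■                        ┃
■■■■■■■■■                        ┃
■■■■■■■■■                        ┃
■■■■■■■■■                        ┃


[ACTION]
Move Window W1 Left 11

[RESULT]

                                  
                                  
                 ┏━━━━━━━━━━━━━━━━
                 ┃ CircuitBoard   
                 ┠────────────────
                 ┃   0 1 2 3 4 5 6
                 ┃0  [S]          
━━━━━━━━━━━━━━━━━━━━━━━━━━━━━━━━┓ 
inesweeper                      ┃ 
────────────────────────────────┨ 
■■■■■■■■                        ┃ 
■■■■■■■■                        ┃ 
■■■■■■■■                        ┃ 
■■■■■■■■                        ┃━
■■■■■■■■                        ┃ 


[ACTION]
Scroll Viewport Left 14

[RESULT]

                                  
                                  
                    ┏━━━━━━━━━━━━━
                    ┃ CircuitBoard
                    ┠─────────────
                    ┃   0 1 2 3 4 
                    ┃0  [S]       
┏━━━━━━━━━━━━━━━━━━━━━━━━━━━━━━━━━
┃ Minesweeper                     
┠─────────────────────────────────
┃■■■■■■■■■■                       
┃■■■■■■■■■■                       
┃■■■■■■■■■■                       
┃■■■■■■■■■■                       
┃■■■■■■■■■■                       


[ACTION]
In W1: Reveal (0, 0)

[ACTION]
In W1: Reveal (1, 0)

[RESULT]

                                  
                                  
                    ┏━━━━━━━━━━━━━
                    ┃ CircuitBoard
                    ┠─────────────
                    ┃   0 1 2 3 4 
                    ┃0  [S]       
┏━━━━━━━━━━━━━━━━━━━━━━━━━━━━━━━━━
┃ Minesweeper                     
┠─────────────────────────────────
┃1■■■■■■■■■                       
┃1■■■■■■■■■                       
┃■■■■■■■■■■                       
┃■■■■■■■■■■                       
┃■■■■■■■■■■                       


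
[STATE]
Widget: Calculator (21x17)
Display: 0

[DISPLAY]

                    0
┌───┬───┬───┬───┐    
│ 7 │ 8 │ 9 │ ÷ │    
├───┼───┼───┼───┤    
│ 4 │ 5 │ 6 │ × │    
├───┼───┼───┼───┤    
│ 1 │ 2 │ 3 │ - │    
├───┼───┼───┼───┤    
│ 0 │ . │ = │ + │    
├───┼───┼───┼───┤    
│ C │ MC│ MR│ M+│    
└───┴───┴───┴───┘    
                     
                     
                     
                     
                     


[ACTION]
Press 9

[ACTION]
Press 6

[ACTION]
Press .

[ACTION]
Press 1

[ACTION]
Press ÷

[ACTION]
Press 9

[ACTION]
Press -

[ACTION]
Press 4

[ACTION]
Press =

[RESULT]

           6.67777778
┌───┬───┬───┬───┐    
│ 7 │ 8 │ 9 │ ÷ │    
├───┼───┼───┼───┤    
│ 4 │ 5 │ 6 │ × │    
├───┼───┼───┼───┤    
│ 1 │ 2 │ 3 │ - │    
├───┼───┼───┼───┤    
│ 0 │ . │ = │ + │    
├───┼───┼───┼───┤    
│ C │ MC│ MR│ M+│    
└───┴───┴───┴───┘    
                     
                     
                     
                     
                     


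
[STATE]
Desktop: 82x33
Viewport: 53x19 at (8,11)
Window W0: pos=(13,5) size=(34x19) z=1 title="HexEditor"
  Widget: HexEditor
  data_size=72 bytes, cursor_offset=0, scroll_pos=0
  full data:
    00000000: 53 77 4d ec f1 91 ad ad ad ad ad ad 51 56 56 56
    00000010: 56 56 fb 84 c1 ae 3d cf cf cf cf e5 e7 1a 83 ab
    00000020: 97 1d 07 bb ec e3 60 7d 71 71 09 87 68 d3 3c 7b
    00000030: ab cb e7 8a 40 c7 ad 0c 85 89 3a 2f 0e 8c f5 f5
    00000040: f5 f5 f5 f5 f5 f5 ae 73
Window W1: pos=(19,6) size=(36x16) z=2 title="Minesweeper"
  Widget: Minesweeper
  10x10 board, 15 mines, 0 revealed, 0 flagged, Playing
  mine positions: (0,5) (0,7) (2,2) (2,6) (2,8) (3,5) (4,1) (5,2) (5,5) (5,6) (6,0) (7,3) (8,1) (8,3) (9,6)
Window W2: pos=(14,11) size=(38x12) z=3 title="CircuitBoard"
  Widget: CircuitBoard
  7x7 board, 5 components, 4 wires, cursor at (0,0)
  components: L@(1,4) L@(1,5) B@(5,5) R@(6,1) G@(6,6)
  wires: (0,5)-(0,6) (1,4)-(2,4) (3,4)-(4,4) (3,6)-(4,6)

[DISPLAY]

     ┃┏━━━━━━━━━━━━━━━━━━━━━━━━━━━━━━━━━━━━┓  ┃      
     ┃┃ CircuitBoard                       ┃  ┃      
     ┃┠────────────────────────────────────┨  ┃      
     ┃┃   0 1 2 3 4 5 6                    ┃  ┃      
     ┃┃0  [.]                  · ─ ·       ┃  ┃      
     ┃┃                                    ┃  ┃      
     ┃┃1                   L   L           ┃  ┃      
     ┃┃                    │               ┃  ┃      
     ┃┃2                   ·               ┃  ┃      
     ┃┃                                    ┃  ┃      
     ┃┃3                   ·       ·       ┃━━┛      
     ┃┗━━━━━━━━━━━━━━━━━━━━━━━━━━━━━━━━━━━━┛         
     ┗━━━━━━━━━━━━━━━━━━━━━━━━━━━━━━━━┛              
                                                     
                                                     
                                                     
                                                     
                                                     
                                                     


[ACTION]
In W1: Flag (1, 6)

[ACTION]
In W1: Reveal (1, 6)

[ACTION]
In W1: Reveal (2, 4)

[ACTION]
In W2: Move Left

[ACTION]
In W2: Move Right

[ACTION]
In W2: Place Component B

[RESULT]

     ┃┏━━━━━━━━━━━━━━━━━━━━━━━━━━━━━━━━━━━━┓  ┃      
     ┃┃ CircuitBoard                       ┃  ┃      
     ┃┠────────────────────────────────────┨  ┃      
     ┃┃   0 1 2 3 4 5 6                    ┃  ┃      
     ┃┃0      [B]              · ─ ·       ┃  ┃      
     ┃┃                                    ┃  ┃      
     ┃┃1                   L   L           ┃  ┃      
     ┃┃                    │               ┃  ┃      
     ┃┃2                   ·               ┃  ┃      
     ┃┃                                    ┃  ┃      
     ┃┃3                   ·       ·       ┃━━┛      
     ┃┗━━━━━━━━━━━━━━━━━━━━━━━━━━━━━━━━━━━━┛         
     ┗━━━━━━━━━━━━━━━━━━━━━━━━━━━━━━━━┛              
                                                     
                                                     
                                                     
                                                     
                                                     
                                                     


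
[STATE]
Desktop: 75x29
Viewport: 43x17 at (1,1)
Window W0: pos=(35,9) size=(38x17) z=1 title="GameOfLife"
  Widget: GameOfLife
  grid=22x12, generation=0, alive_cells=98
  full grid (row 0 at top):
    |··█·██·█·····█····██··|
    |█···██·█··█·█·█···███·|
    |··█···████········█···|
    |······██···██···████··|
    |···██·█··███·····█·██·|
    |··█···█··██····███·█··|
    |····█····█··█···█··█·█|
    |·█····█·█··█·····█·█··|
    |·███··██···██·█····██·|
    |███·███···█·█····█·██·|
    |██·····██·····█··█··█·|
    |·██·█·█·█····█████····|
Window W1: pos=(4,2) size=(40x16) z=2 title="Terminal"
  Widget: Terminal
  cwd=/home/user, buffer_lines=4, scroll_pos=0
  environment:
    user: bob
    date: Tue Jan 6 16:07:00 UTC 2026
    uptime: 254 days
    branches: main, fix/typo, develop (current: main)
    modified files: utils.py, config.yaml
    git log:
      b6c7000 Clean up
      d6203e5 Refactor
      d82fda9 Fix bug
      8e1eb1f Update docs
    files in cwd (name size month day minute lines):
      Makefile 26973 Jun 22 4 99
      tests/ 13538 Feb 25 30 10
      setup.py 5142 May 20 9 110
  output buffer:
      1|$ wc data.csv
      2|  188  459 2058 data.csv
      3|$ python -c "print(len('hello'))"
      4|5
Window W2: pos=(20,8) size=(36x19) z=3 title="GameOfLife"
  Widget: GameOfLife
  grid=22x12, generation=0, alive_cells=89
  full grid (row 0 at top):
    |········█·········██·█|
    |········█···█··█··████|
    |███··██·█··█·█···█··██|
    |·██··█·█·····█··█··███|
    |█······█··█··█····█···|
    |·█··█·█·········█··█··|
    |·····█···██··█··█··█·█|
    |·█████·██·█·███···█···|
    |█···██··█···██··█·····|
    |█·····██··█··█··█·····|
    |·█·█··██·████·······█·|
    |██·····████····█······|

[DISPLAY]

                                           
   ┏━━━━━━━━━━━━━━━━━━━━━━━━━━━━━━━━━━━━━━┓
   ┃ Terminal                             ┃
   ┠──────────────────────────────────────┨
   ┃$ wc data.csv                         ┃
   ┃  188  459 2058 data.csv              ┃
   ┃$ python -c "print(len('hello'))"     ┃
   ┃5              ┏━━━━━━━━━━━━━━━━━━━━━━━
   ┃$ █            ┃ GameOfLife            
   ┃               ┠───────────────────────
   ┃               ┃Gen: 0                 
   ┃               ┃········█·········██·█ 
   ┃               ┃········█···█··█··████ 
   ┃               ┃███··██·█··█·█···█··██ 
   ┃               ┃·██··█·█·····█··█··███ 
   ┃               ┃█······█··█··█····█··· 
   ┗━━━━━━━━━━━━━━━┃·█··█·█·········█··█·· 


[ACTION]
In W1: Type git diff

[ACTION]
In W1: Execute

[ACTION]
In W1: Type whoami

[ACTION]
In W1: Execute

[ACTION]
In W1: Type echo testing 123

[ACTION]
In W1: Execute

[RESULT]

                                           
   ┏━━━━━━━━━━━━━━━━━━━━━━━━━━━━━━━━━━━━━━┓
   ┃ Terminal                             ┃
   ┠──────────────────────────────────────┨
   ┃$ git diff                            ┃
   ┃diff --git a/main.py b/main.py        ┃
   ┃--- a/main.py                         ┃
   ┃+++ b/main.py  ┏━━━━━━━━━━━━━━━━━━━━━━━
   ┃@@ -1,3 +1,4 @@┃ GameOfLife            
   ┃+# updated     ┠───────────────────────
   ┃ import sys    ┃Gen: 0                 
   ┃$ whoami       ┃········█·········██·█ 
   ┃bob            ┃········█···█··█··████ 
   ┃$ echo testing ┃███··██·█··█·█···█··██ 
   ┃testing 123    ┃·██··█·█·····█··█··███ 
   ┃$ █            ┃█······█··█··█····█··· 
   ┗━━━━━━━━━━━━━━━┃·█··█·█·········█··█·· 
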